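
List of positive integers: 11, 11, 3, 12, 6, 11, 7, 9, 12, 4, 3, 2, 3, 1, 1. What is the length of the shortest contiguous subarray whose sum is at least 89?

11

add 11: running sum 11 < 89
add 11: running sum 22 < 89
add 3: running sum 25 < 89
add 12: running sum 37 < 89
add 6: running sum 43 < 89
add 11: running sum 54 < 89
add 7: running sum 61 < 89
add 9: running sum 70 < 89
add 12: running sum 82 < 89
add 4: running sum 86 < 89
end 10: [11, 11, 3, 12, 6, 11, 7, 9, 12, 4, 3] sum 89, len 11
end 11: [11, 11, 3, 12, 6, 11, 7, 9, 12, 4, 3, 2] sum 91, len 12
end 12: [11, 11, 3, 12, 6, 11, 7, 9, 12, 4, 3, 2, 3] sum 94, len 13
end 13: [11, 11, 3, 12, 6, 11, 7, 9, 12, 4, 3, 2, 3, 1] sum 95, len 14
end 14: [11, 11, 3, 12, 6, 11, 7, 9, 12, 4, 3, 2, 3, 1, 1] sum 96, len 15
Shortest qualifying length: 11.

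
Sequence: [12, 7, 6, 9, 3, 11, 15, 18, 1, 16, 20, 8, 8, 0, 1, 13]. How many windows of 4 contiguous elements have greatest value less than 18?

12 7 6 9 → max 12  < 18 ✓
7 6 9 3 → max 9  < 18 ✓
6 9 3 11 → max 11  < 18 ✓
9 3 11 15 → max 15  < 18 ✓
3 11 15 18 → max 18
11 15 18 1 → max 18
15 18 1 16 → max 18
18 1 16 20 → max 20
1 16 20 8 → max 20
16 20 8 8 → max 20
20 8 8 0 → max 20
8 8 0 1 → max 8  < 18 ✓
8 0 1 13 → max 13  < 18 ✓
6 windows satisfy the condition.

6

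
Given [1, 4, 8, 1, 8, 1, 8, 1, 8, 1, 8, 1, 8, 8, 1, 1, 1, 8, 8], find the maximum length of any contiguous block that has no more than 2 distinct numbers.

add 1: window [1] (1 distinct), len 1
add 4: window [1, 4] (2 distinct), len 2
add 8: window [4, 8] (2 distinct), len 2
add 1: window [8, 1] (2 distinct), len 2
add 8: window [8, 1, 8] (2 distinct), len 3
add 1: window [8, 1, 8, 1] (2 distinct), len 4
add 8: window [8, 1, 8, 1, 8] (2 distinct), len 5
add 1: window [8, 1, 8, 1, 8, 1] (2 distinct), len 6
add 8: window [8, 1, 8, 1, 8, 1, 8] (2 distinct), len 7
add 1: window [8, 1, 8, 1, 8, 1, 8, 1] (2 distinct), len 8
add 8: window [8, 1, 8, 1, 8, 1, 8, 1, 8] (2 distinct), len 9
add 1: window [8, 1, 8, 1, 8, 1, 8, 1, 8, 1] (2 distinct), len 10
add 8: window [8, 1, 8, 1, 8, 1, 8, 1, 8, 1, 8] (2 distinct), len 11
add 8: window [8, 1, 8, 1, 8, 1, 8, 1, 8, 1, 8, 8] (2 distinct), len 12
add 1: window [8, 1, 8, 1, 8, 1, 8, 1, 8, 1, 8, 8, 1] (2 distinct), len 13
add 1: window [8, 1, 8, 1, 8, 1, 8, 1, 8, 1, 8, 8, 1, 1] (2 distinct), len 14
add 1: window [8, 1, 8, 1, 8, 1, 8, 1, 8, 1, 8, 8, 1, 1, 1] (2 distinct), len 15
add 8: window [8, 1, 8, 1, 8, 1, 8, 1, 8, 1, 8, 8, 1, 1, 1, 8] (2 distinct), len 16
add 8: window [8, 1, 8, 1, 8, 1, 8, 1, 8, 1, 8, 8, 1, 1, 1, 8, 8] (2 distinct), len 17
Longest length with ≤2 distinct: 17.

17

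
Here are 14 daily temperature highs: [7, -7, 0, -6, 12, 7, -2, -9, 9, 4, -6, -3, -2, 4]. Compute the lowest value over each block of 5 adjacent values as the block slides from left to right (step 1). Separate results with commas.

7 -7 0 -6 12 → min -7
-7 0 -6 12 7 → min -7
0 -6 12 7 -2 → min -6
-6 12 7 -2 -9 → min -9
12 7 -2 -9 9 → min -9
7 -2 -9 9 4 → min -9
-2 -9 9 4 -6 → min -9
-9 9 4 -6 -3 → min -9
9 4 -6 -3 -2 → min -6
4 -6 -3 -2 4 → min -6

-7, -7, -6, -9, -9, -9, -9, -9, -6, -6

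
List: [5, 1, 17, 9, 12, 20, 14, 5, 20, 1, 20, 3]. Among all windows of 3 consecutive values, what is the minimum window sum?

(5, 1, 17) → sum 23
(1, 17, 9) → sum 27
(17, 9, 12) → sum 38
(9, 12, 20) → sum 41
(12, 20, 14) → sum 46
(20, 14, 5) → sum 39
(14, 5, 20) → sum 39
(5, 20, 1) → sum 26
(20, 1, 20) → sum 41
(1, 20, 3) → sum 24
Minimum of these is 23.

23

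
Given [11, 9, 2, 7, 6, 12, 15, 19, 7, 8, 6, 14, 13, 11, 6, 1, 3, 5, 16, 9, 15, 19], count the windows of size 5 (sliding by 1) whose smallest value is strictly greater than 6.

1

11 9 2 7 6 → min 2
9 2 7 6 12 → min 2
2 7 6 12 15 → min 2
7 6 12 15 19 → min 6
6 12 15 19 7 → min 6
12 15 19 7 8 → min 7  > 6 ✓
15 19 7 8 6 → min 6
19 7 8 6 14 → min 6
7 8 6 14 13 → min 6
8 6 14 13 11 → min 6
6 14 13 11 6 → min 6
14 13 11 6 1 → min 1
13 11 6 1 3 → min 1
11 6 1 3 5 → min 1
6 1 3 5 16 → min 1
1 3 5 16 9 → min 1
3 5 16 9 15 → min 3
5 16 9 15 19 → min 5
1 window satisfy the condition.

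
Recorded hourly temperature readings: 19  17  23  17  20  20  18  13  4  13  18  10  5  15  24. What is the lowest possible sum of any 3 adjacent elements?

30

Window sums for each of the 13 positions:
19 17 23 → sum 59
17 23 17 → sum 57
23 17 20 → sum 60
17 20 20 → sum 57
20 20 18 → sum 58
20 18 13 → sum 51
18 13 4 → sum 35
13 4 13 → sum 30
4 13 18 → sum 35
13 18 10 → sum 41
18 10 5 → sum 33
10 5 15 → sum 30
5 15 24 → sum 44
Lowest of these is 30.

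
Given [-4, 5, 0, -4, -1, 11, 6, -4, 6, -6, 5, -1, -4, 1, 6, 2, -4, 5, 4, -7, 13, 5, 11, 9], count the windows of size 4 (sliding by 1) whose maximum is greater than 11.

[-4, 5, 0, -4] → max 5
[5, 0, -4, -1] → max 5
[0, -4, -1, 11] → max 11
[-4, -1, 11, 6] → max 11
[-1, 11, 6, -4] → max 11
[11, 6, -4, 6] → max 11
[6, -4, 6, -6] → max 6
[-4, 6, -6, 5] → max 6
[6, -6, 5, -1] → max 6
[-6, 5, -1, -4] → max 5
[5, -1, -4, 1] → max 5
[-1, -4, 1, 6] → max 6
[-4, 1, 6, 2] → max 6
[1, 6, 2, -4] → max 6
[6, 2, -4, 5] → max 6
[2, -4, 5, 4] → max 5
[-4, 5, 4, -7] → max 5
[5, 4, -7, 13] → max 13  > 11 ✓
[4, -7, 13, 5] → max 13  > 11 ✓
[-7, 13, 5, 11] → max 13  > 11 ✓
[13, 5, 11, 9] → max 13  > 11 ✓
4 windows satisfy the condition.

4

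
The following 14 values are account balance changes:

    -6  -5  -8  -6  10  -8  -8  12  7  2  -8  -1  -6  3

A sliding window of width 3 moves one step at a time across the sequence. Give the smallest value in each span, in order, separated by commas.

-8, -8, -8, -8, -8, -8, -8, 2, -8, -8, -8, -6

-6 -5 -8 → min -8
-5 -8 -6 → min -8
-8 -6 10 → min -8
-6 10 -8 → min -8
10 -8 -8 → min -8
-8 -8 12 → min -8
-8 12 7 → min -8
12 7 2 → min 2
7 2 -8 → min -8
2 -8 -1 → min -8
-8 -1 -6 → min -8
-1 -6 3 → min -6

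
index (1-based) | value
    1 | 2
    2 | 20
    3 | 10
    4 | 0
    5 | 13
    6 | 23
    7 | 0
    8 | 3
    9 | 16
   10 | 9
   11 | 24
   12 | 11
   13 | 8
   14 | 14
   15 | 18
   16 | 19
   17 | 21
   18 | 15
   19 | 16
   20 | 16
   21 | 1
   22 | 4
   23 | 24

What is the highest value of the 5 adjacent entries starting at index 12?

Elements at indices 12..16: 11, 8, 14, 18, 19
max(11, 8, 14, 18, 19) = 19

19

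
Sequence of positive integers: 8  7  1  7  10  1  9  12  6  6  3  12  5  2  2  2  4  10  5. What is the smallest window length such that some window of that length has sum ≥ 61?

9

Extend right; whenever the sum reaches 61, record the length and shrink from the left:
add 8: running sum 8 < 61
add 7: running sum 15 < 61
add 1: running sum 16 < 61
add 7: running sum 23 < 61
add 10: running sum 33 < 61
add 1: running sum 34 < 61
add 9: running sum 43 < 61
add 12: running sum 55 < 61
end 8: [8, 7, 1, 7, 10, 1, 9, 12, 6] sum 61, len 9
end 9: [8, 7, 1, 7, 10, 1, 9, 12, 6, 6] sum 67, len 10
end 10: [7, 1, 7, 10, 1, 9, 12, 6, 6, 3] sum 62, len 10
end 11: [7, 10, 1, 9, 12, 6, 6, 3, 12] sum 66, len 9
end 12: [10, 1, 9, 12, 6, 6, 3, 12, 5] sum 64, len 9
end 13: [10, 1, 9, 12, 6, 6, 3, 12, 5, 2] sum 66, len 10
end 14: [10, 1, 9, 12, 6, 6, 3, 12, 5, 2, 2] sum 68, len 11
end 15: [10, 1, 9, 12, 6, 6, 3, 12, 5, 2, 2, 2] sum 70, len 12
end 16: [9, 12, 6, 6, 3, 12, 5, 2, 2, 2, 4] sum 63, len 11
end 17: [12, 6, 6, 3, 12, 5, 2, 2, 2, 4, 10] sum 64, len 11
end 18: [12, 6, 6, 3, 12, 5, 2, 2, 2, 4, 10, 5] sum 69, len 12
Shortest qualifying length: 9.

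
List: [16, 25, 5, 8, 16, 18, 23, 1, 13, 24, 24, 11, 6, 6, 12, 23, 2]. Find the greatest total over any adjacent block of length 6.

103

[16, 25, 5, 8, 16, 18] → sum 88
[25, 5, 8, 16, 18, 23] → sum 95
[5, 8, 16, 18, 23, 1] → sum 71
[8, 16, 18, 23, 1, 13] → sum 79
[16, 18, 23, 1, 13, 24] → sum 95
[18, 23, 1, 13, 24, 24] → sum 103
[23, 1, 13, 24, 24, 11] → sum 96
[1, 13, 24, 24, 11, 6] → sum 79
[13, 24, 24, 11, 6, 6] → sum 84
[24, 24, 11, 6, 6, 12] → sum 83
[24, 11, 6, 6, 12, 23] → sum 82
[11, 6, 6, 12, 23, 2] → sum 60
Greatest of these is 103.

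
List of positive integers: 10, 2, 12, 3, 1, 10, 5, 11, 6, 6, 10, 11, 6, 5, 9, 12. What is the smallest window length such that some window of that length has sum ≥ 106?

add 10: running sum 10 < 106
add 2: running sum 12 < 106
add 12: running sum 24 < 106
add 3: running sum 27 < 106
add 1: running sum 28 < 106
add 10: running sum 38 < 106
add 5: running sum 43 < 106
add 11: running sum 54 < 106
add 6: running sum 60 < 106
add 6: running sum 66 < 106
add 10: running sum 76 < 106
add 11: running sum 87 < 106
add 6: running sum 93 < 106
add 5: running sum 98 < 106
end 14: [10, 2, 12, 3, 1, 10, 5, 11, 6, 6, 10, 11, 6, 5, 9] sum 107, len 15
end 15: [12, 3, 1, 10, 5, 11, 6, 6, 10, 11, 6, 5, 9, 12] sum 107, len 14
Shortest qualifying length: 14.

14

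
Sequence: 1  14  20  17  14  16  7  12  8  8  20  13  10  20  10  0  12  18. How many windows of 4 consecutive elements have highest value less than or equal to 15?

1

(1, 14, 20, 17) → max 20
(14, 20, 17, 14) → max 20
(20, 17, 14, 16) → max 20
(17, 14, 16, 7) → max 17
(14, 16, 7, 12) → max 16
(16, 7, 12, 8) → max 16
(7, 12, 8, 8) → max 12  ≤ 15 ✓
(12, 8, 8, 20) → max 20
(8, 8, 20, 13) → max 20
(8, 20, 13, 10) → max 20
(20, 13, 10, 20) → max 20
(13, 10, 20, 10) → max 20
(10, 20, 10, 0) → max 20
(20, 10, 0, 12) → max 20
(10, 0, 12, 18) → max 18
1 window satisfy the condition.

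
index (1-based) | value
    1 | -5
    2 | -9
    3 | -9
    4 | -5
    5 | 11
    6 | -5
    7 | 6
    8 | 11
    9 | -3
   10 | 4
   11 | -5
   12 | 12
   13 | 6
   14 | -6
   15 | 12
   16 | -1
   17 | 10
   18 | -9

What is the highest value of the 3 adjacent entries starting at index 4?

11

Elements at indices 4..6: -5, 11, -5
max(-5, 11, -5) = 11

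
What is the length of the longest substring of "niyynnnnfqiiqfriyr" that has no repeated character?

5

add n: [n] len 1
add i: [n, i] len 2
add y: [n, i, y] len 3
add y (repeat y, move left end past it): [y] len 1
add n: [y, n] len 2
add n (repeat n, move left end past it): [n] len 1
add n (repeat n, move left end past it): [n] len 1
add n (repeat n, move left end past it): [n] len 1
add f: [n, f] len 2
add q: [n, f, q] len 3
add i: [n, f, q, i] len 4
add i (repeat i, move left end past it): [i] len 1
add q: [i, q] len 2
add f: [i, q, f] len 3
add r: [i, q, f, r] len 4
add i (repeat i, move left end past it): [q, f, r, i] len 4
add y: [q, f, r, i, y] len 5
add r (repeat r, move left end past it): [i, y, r] len 3
Longest all-distinct length: 5.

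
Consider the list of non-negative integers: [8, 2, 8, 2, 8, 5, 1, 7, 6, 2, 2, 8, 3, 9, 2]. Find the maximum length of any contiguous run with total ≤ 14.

3

→ 8: sum 8, len 1
→ 2: sum 10, len 2
→ 8 (dropped 8): sum 10, len 2
→ 2: sum 12, len 3
→ 8 (dropped 2, 8): sum 10, len 2
→ 5 (dropped 2): sum 13, len 2
→ 1: sum 14, len 3
→ 7 (dropped 8): sum 13, len 3
→ 6 (dropped 5): sum 14, len 3
→ 2 (dropped 1, 7): sum 8, len 2
→ 2: sum 10, len 3
→ 8 (dropped 6): sum 12, len 3
→ 3 (dropped 2): sum 13, len 3
→ 9 (dropped 2, 8): sum 12, len 2
→ 2: sum 14, len 3
Longest length seen: 3.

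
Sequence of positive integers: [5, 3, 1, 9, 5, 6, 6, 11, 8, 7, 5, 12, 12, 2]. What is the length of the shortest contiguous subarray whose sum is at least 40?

5

add 5: running sum 5 < 40
add 3: running sum 8 < 40
add 1: running sum 9 < 40
add 9: running sum 18 < 40
add 5: running sum 23 < 40
add 6: running sum 29 < 40
add 6: running sum 35 < 40
add 11: shortest ending here [3, 1, 9, 5, 6, 6, 11] sum 41, len 7
add 8: shortest ending here [9, 5, 6, 6, 11, 8] sum 45, len 6
add 7: shortest ending here [5, 6, 6, 11, 8, 7] sum 43, len 6
add 5: shortest ending here [6, 6, 11, 8, 7, 5] sum 43, len 6
add 12: shortest ending here [11, 8, 7, 5, 12] sum 43, len 5
add 12: shortest ending here [8, 7, 5, 12, 12] sum 44, len 5
add 2: shortest ending here [8, 7, 5, 12, 12, 2] sum 46, len 6
Shortest qualifying length: 5.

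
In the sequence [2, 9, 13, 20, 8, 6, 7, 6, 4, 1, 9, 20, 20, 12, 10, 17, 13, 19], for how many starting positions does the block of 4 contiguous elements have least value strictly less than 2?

4

[2, 9, 13, 20] → min 2
[9, 13, 20, 8] → min 8
[13, 20, 8, 6] → min 6
[20, 8, 6, 7] → min 6
[8, 6, 7, 6] → min 6
[6, 7, 6, 4] → min 4
[7, 6, 4, 1] → min 1  < 2 ✓
[6, 4, 1, 9] → min 1  < 2 ✓
[4, 1, 9, 20] → min 1  < 2 ✓
[1, 9, 20, 20] → min 1  < 2 ✓
[9, 20, 20, 12] → min 9
[20, 20, 12, 10] → min 10
[20, 12, 10, 17] → min 10
[12, 10, 17, 13] → min 10
[10, 17, 13, 19] → min 10
4 windows satisfy the condition.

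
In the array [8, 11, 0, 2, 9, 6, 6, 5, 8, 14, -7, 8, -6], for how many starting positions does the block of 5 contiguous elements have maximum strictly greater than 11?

[8, 11, 0, 2, 9] → max 11
[11, 0, 2, 9, 6] → max 11
[0, 2, 9, 6, 6] → max 9
[2, 9, 6, 6, 5] → max 9
[9, 6, 6, 5, 8] → max 9
[6, 6, 5, 8, 14] → max 14  > 11 ✓
[6, 5, 8, 14, -7] → max 14  > 11 ✓
[5, 8, 14, -7, 8] → max 14  > 11 ✓
[8, 14, -7, 8, -6] → max 14  > 11 ✓
4 windows satisfy the condition.

4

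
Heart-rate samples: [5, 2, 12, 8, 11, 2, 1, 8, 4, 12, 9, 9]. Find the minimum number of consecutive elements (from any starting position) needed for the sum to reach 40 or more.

add 5: running sum 5 < 40
add 2: running sum 7 < 40
add 12: running sum 19 < 40
add 8: running sum 27 < 40
add 11: running sum 38 < 40
end 5: [5, 2, 12, 8, 11, 2] sum 40, len 6
end 6: [5, 2, 12, 8, 11, 2, 1] sum 41, len 7
end 7: [12, 8, 11, 2, 1, 8] sum 42, len 6
end 8: [12, 8, 11, 2, 1, 8, 4] sum 46, len 7
end 9: [8, 11, 2, 1, 8, 4, 12] sum 46, len 7
end 10: [11, 2, 1, 8, 4, 12, 9] sum 47, len 7
end 11: [8, 4, 12, 9, 9] sum 42, len 5
Shortest qualifying length: 5.

5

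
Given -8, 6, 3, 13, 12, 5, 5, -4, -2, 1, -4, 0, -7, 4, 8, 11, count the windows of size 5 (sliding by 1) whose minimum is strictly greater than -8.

11

(-8, 6, 3, 13, 12) → min -8
(6, 3, 13, 12, 5) → min 3  > -8 ✓
(3, 13, 12, 5, 5) → min 3  > -8 ✓
(13, 12, 5, 5, -4) → min -4  > -8 ✓
(12, 5, 5, -4, -2) → min -4  > -8 ✓
(5, 5, -4, -2, 1) → min -4  > -8 ✓
(5, -4, -2, 1, -4) → min -4  > -8 ✓
(-4, -2, 1, -4, 0) → min -4  > -8 ✓
(-2, 1, -4, 0, -7) → min -7  > -8 ✓
(1, -4, 0, -7, 4) → min -7  > -8 ✓
(-4, 0, -7, 4, 8) → min -7  > -8 ✓
(0, -7, 4, 8, 11) → min -7  > -8 ✓
11 windows satisfy the condition.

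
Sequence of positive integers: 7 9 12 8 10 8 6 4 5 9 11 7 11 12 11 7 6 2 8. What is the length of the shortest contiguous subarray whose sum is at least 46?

Extend right; whenever the sum reaches 46, record the length and shrink from the left:
add 7: running sum 7 < 46
add 9: running sum 16 < 46
add 12: running sum 28 < 46
add 8: running sum 36 < 46
add 10: shortest ending here [7, 9, 12, 8, 10] sum 46, len 5
add 8: shortest ending here [9, 12, 8, 10, 8] sum 47, len 5
add 6: shortest ending here [9, 12, 8, 10, 8, 6] sum 53, len 6
add 4: shortest ending here [12, 8, 10, 8, 6, 4] sum 48, len 6
add 5: shortest ending here [12, 8, 10, 8, 6, 4, 5] sum 53, len 7
add 9: shortest ending here [8, 10, 8, 6, 4, 5, 9] sum 50, len 7
add 11: shortest ending here [10, 8, 6, 4, 5, 9, 11] sum 53, len 7
add 7: shortest ending here [8, 6, 4, 5, 9, 11, 7] sum 50, len 7
add 11: shortest ending here [4, 5, 9, 11, 7, 11] sum 47, len 6
add 12: shortest ending here [9, 11, 7, 11, 12] sum 50, len 5
add 11: shortest ending here [11, 7, 11, 12, 11] sum 52, len 5
add 7: shortest ending here [7, 11, 12, 11, 7] sum 48, len 5
add 6: shortest ending here [11, 12, 11, 7, 6] sum 47, len 5
add 2: shortest ending here [11, 12, 11, 7, 6, 2] sum 49, len 6
add 8: shortest ending here [12, 11, 7, 6, 2, 8] sum 46, len 6
Shortest qualifying length: 5.

5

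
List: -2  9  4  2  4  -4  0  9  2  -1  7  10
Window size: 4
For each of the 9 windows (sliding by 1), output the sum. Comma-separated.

13, 19, 6, 2, 9, 7, 10, 17, 18

(-2, 9, 4, 2) → sum 13
(9, 4, 2, 4) → sum 19
(4, 2, 4, -4) → sum 6
(2, 4, -4, 0) → sum 2
(4, -4, 0, 9) → sum 9
(-4, 0, 9, 2) → sum 7
(0, 9, 2, -1) → sum 10
(9, 2, -1, 7) → sum 17
(2, -1, 7, 10) → sum 18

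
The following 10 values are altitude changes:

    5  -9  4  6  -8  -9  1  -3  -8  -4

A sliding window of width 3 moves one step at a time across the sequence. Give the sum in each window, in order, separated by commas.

[5, -9, 4] → sum 0
[-9, 4, 6] → sum 1
[4, 6, -8] → sum 2
[6, -8, -9] → sum -11
[-8, -9, 1] → sum -16
[-9, 1, -3] → sum -11
[1, -3, -8] → sum -10
[-3, -8, -4] → sum -15

0, 1, 2, -11, -16, -11, -10, -15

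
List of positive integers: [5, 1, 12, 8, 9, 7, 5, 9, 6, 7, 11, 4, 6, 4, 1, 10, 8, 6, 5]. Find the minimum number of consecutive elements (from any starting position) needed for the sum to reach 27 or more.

Extend right; whenever the sum reaches 27, record the length and shrink from the left:
add 5: running sum 5 < 27
add 1: running sum 6 < 27
add 12: running sum 18 < 27
add 8: running sum 26 < 27
end 4: [12, 8, 9] sum 29, len 3
end 5: [12, 8, 9, 7] sum 36, len 4
end 6: [8, 9, 7, 5] sum 29, len 4
end 7: [9, 7, 5, 9] sum 30, len 4
end 8: [7, 5, 9, 6] sum 27, len 4
end 9: [5, 9, 6, 7] sum 27, len 4
end 10: [9, 6, 7, 11] sum 33, len 4
end 11: [6, 7, 11, 4] sum 28, len 4
end 12: [7, 11, 4, 6] sum 28, len 4
end 13: [7, 11, 4, 6, 4] sum 32, len 5
end 14: [7, 11, 4, 6, 4, 1] sum 33, len 6
end 15: [11, 4, 6, 4, 1, 10] sum 36, len 6
end 16: [6, 4, 1, 10, 8] sum 29, len 5
end 17: [4, 1, 10, 8, 6] sum 29, len 5
end 18: [10, 8, 6, 5] sum 29, len 4
Shortest qualifying length: 3.

3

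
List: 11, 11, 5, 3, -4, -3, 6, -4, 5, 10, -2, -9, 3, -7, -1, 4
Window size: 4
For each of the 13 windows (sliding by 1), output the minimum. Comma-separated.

[11, 11, 5, 3] → min 3
[11, 5, 3, -4] → min -4
[5, 3, -4, -3] → min -4
[3, -4, -3, 6] → min -4
[-4, -3, 6, -4] → min -4
[-3, 6, -4, 5] → min -4
[6, -4, 5, 10] → min -4
[-4, 5, 10, -2] → min -4
[5, 10, -2, -9] → min -9
[10, -2, -9, 3] → min -9
[-2, -9, 3, -7] → min -9
[-9, 3, -7, -1] → min -9
[3, -7, -1, 4] → min -7

3, -4, -4, -4, -4, -4, -4, -4, -9, -9, -9, -9, -7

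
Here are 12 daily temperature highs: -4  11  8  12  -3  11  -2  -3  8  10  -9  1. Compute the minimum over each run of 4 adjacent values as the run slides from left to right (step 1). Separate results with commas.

Sliding a size-4 window across the 12 values:
(-4, 11, 8, 12) → min -4
(11, 8, 12, -3) → min -3
(8, 12, -3, 11) → min -3
(12, -3, 11, -2) → min -3
(-3, 11, -2, -3) → min -3
(11, -2, -3, 8) → min -3
(-2, -3, 8, 10) → min -3
(-3, 8, 10, -9) → min -9
(8, 10, -9, 1) → min -9

-4, -3, -3, -3, -3, -3, -3, -9, -9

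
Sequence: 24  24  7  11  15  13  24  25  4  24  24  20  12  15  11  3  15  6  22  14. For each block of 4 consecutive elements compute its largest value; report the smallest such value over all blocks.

Window maxs for each of the 17 positions:
24 24 7 11 → max 24
24 7 11 15 → max 24
7 11 15 13 → max 15
11 15 13 24 → max 24
15 13 24 25 → max 25
13 24 25 4 → max 25
24 25 4 24 → max 25
25 4 24 24 → max 25
4 24 24 20 → max 24
24 24 20 12 → max 24
24 20 12 15 → max 24
20 12 15 11 → max 20
12 15 11 3 → max 15
15 11 3 15 → max 15
11 3 15 6 → max 15
3 15 6 22 → max 22
15 6 22 14 → max 22
Smallest of these is 15.

15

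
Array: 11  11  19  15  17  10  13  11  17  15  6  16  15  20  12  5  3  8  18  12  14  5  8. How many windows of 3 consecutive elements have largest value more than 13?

18

[11, 11, 19] → max 19  > 13 ✓
[11, 19, 15] → max 19  > 13 ✓
[19, 15, 17] → max 19  > 13 ✓
[15, 17, 10] → max 17  > 13 ✓
[17, 10, 13] → max 17  > 13 ✓
[10, 13, 11] → max 13
[13, 11, 17] → max 17  > 13 ✓
[11, 17, 15] → max 17  > 13 ✓
[17, 15, 6] → max 17  > 13 ✓
[15, 6, 16] → max 16  > 13 ✓
[6, 16, 15] → max 16  > 13 ✓
[16, 15, 20] → max 20  > 13 ✓
[15, 20, 12] → max 20  > 13 ✓
[20, 12, 5] → max 20  > 13 ✓
[12, 5, 3] → max 12
[5, 3, 8] → max 8
[3, 8, 18] → max 18  > 13 ✓
[8, 18, 12] → max 18  > 13 ✓
[18, 12, 14] → max 18  > 13 ✓
[12, 14, 5] → max 14  > 13 ✓
[14, 5, 8] → max 14  > 13 ✓
18 windows satisfy the condition.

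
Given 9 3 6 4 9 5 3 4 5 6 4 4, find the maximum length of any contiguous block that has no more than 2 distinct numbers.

Extend right; when distinct count exceeds 2, shrink from the left:
add 9: window [9] (1 distinct), len 1
add 3: window [9, 3] (2 distinct), len 2
add 6: window [3, 6] (2 distinct), len 2
add 4: window [6, 4] (2 distinct), len 2
add 9: window [4, 9] (2 distinct), len 2
add 5: window [9, 5] (2 distinct), len 2
add 3: window [5, 3] (2 distinct), len 2
add 4: window [3, 4] (2 distinct), len 2
add 5: window [4, 5] (2 distinct), len 2
add 6: window [5, 6] (2 distinct), len 2
add 4: window [6, 4] (2 distinct), len 2
add 4: window [6, 4, 4] (2 distinct), len 3
Longest length with ≤2 distinct: 3.

3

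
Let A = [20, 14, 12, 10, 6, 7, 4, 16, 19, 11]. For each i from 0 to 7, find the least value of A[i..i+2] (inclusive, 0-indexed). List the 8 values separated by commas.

12, 10, 6, 6, 4, 4, 4, 11

20 14 12 → min 12
14 12 10 → min 10
12 10 6 → min 6
10 6 7 → min 6
6 7 4 → min 4
7 4 16 → min 4
4 16 19 → min 4
16 19 11 → min 11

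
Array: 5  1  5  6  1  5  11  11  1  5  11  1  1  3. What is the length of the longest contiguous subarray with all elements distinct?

[5] len 1
[5, 1] len 2
[1, 5] len 2
[1, 5, 6] len 3
[5, 6, 1] len 3
[6, 1, 5] len 3
[6, 1, 5, 11] len 4
[11] len 1
[11, 1] len 2
[11, 1, 5] len 3
[1, 5, 11] len 3
[5, 11, 1] len 3
[1] len 1
[1, 3] len 2
Longest all-distinct length: 4.

4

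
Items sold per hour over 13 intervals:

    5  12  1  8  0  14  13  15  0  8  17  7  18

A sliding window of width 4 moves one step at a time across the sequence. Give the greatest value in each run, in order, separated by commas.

12, 12, 14, 14, 15, 15, 15, 17, 17, 18

[5, 12, 1, 8] → max 12
[12, 1, 8, 0] → max 12
[1, 8, 0, 14] → max 14
[8, 0, 14, 13] → max 14
[0, 14, 13, 15] → max 15
[14, 13, 15, 0] → max 15
[13, 15, 0, 8] → max 15
[15, 0, 8, 17] → max 17
[0, 8, 17, 7] → max 17
[8, 17, 7, 18] → max 18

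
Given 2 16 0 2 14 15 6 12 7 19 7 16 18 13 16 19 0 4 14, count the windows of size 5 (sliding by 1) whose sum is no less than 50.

[2, 16, 0, 2, 14] → sum 34
[16, 0, 2, 14, 15] → sum 47
[0, 2, 14, 15, 6] → sum 37
[2, 14, 15, 6, 12] → sum 49
[14, 15, 6, 12, 7] → sum 54  ≥ 50 ✓
[15, 6, 12, 7, 19] → sum 59  ≥ 50 ✓
[6, 12, 7, 19, 7] → sum 51  ≥ 50 ✓
[12, 7, 19, 7, 16] → sum 61  ≥ 50 ✓
[7, 19, 7, 16, 18] → sum 67  ≥ 50 ✓
[19, 7, 16, 18, 13] → sum 73  ≥ 50 ✓
[7, 16, 18, 13, 16] → sum 70  ≥ 50 ✓
[16, 18, 13, 16, 19] → sum 82  ≥ 50 ✓
[18, 13, 16, 19, 0] → sum 66  ≥ 50 ✓
[13, 16, 19, 0, 4] → sum 52  ≥ 50 ✓
[16, 19, 0, 4, 14] → sum 53  ≥ 50 ✓
11 windows satisfy the condition.

11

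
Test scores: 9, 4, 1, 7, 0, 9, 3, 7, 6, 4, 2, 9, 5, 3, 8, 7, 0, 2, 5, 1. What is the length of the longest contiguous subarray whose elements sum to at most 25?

→ 9: sum 9, len 1
→ 4: sum 13, len 2
→ 1: sum 14, len 3
→ 7: sum 21, len 4
→ 0: sum 21, len 5
→ 9 (dropped 9): sum 21, len 5
→ 3: sum 24, len 6
→ 7 (dropped 4, 1, 7): sum 19, len 4
→ 6: sum 25, len 5
→ 4 (dropped 0, 9): sum 20, len 4
→ 2: sum 22, len 5
→ 9 (dropped 3, 7): sum 21, len 4
→ 5 (dropped 6): sum 20, len 4
→ 3: sum 23, len 5
→ 8 (dropped 4, 2): sum 25, len 4
→ 7 (dropped 9): sum 23, len 4
→ 0: sum 23, len 5
→ 2: sum 25, len 6
→ 5 (dropped 5): sum 25, len 6
→ 1 (dropped 3): sum 23, len 6
Longest length seen: 6.

6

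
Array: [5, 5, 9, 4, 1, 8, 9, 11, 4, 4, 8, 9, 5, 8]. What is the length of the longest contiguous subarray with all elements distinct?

5

add 5: [5] len 1
add 5 (repeat 5, move left end past it): [5] len 1
add 9: [5, 9] len 2
add 4: [5, 9, 4] len 3
add 1: [5, 9, 4, 1] len 4
add 8: [5, 9, 4, 1, 8] len 5
add 9 (repeat 9, move left end past it): [4, 1, 8, 9] len 4
add 11: [4, 1, 8, 9, 11] len 5
add 4 (repeat 4, move left end past it): [1, 8, 9, 11, 4] len 5
add 4 (repeat 4, move left end past it): [4] len 1
add 8: [4, 8] len 2
add 9: [4, 8, 9] len 3
add 5: [4, 8, 9, 5] len 4
add 8 (repeat 8, move left end past it): [9, 5, 8] len 3
Longest all-distinct length: 5.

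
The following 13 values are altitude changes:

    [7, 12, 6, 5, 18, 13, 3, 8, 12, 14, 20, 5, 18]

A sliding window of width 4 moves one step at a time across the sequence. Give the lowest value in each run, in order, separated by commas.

5, 5, 5, 3, 3, 3, 3, 8, 5, 5

(7, 12, 6, 5) → min 5
(12, 6, 5, 18) → min 5
(6, 5, 18, 13) → min 5
(5, 18, 13, 3) → min 3
(18, 13, 3, 8) → min 3
(13, 3, 8, 12) → min 3
(3, 8, 12, 14) → min 3
(8, 12, 14, 20) → min 8
(12, 14, 20, 5) → min 5
(14, 20, 5, 18) → min 5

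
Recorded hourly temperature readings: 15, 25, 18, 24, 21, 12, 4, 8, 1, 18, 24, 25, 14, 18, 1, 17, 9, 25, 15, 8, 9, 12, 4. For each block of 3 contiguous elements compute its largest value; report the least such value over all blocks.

15 25 18 → max 25
25 18 24 → max 25
18 24 21 → max 24
24 21 12 → max 24
21 12 4 → max 21
12 4 8 → max 12
4 8 1 → max 8
8 1 18 → max 18
1 18 24 → max 24
18 24 25 → max 25
24 25 14 → max 25
25 14 18 → max 25
14 18 1 → max 18
18 1 17 → max 18
1 17 9 → max 17
17 9 25 → max 25
9 25 15 → max 25
25 15 8 → max 25
15 8 9 → max 15
8 9 12 → max 12
9 12 4 → max 12
Least of these is 8.

8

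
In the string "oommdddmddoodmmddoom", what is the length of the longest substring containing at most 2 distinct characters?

8

[o] 1 distinct, len 1
[o, o] 1 distinct, len 2
[o, o, m] 2 distinct, len 3
[o, o, m, m] 2 distinct, len 4
[m, m, d] 2 distinct, len 3
[m, m, d, d] 2 distinct, len 4
[m, m, d, d, d] 2 distinct, len 5
[m, m, d, d, d, m] 2 distinct, len 6
[m, m, d, d, d, m, d] 2 distinct, len 7
[m, m, d, d, d, m, d, d] 2 distinct, len 8
[d, d, o] 2 distinct, len 3
[d, d, o, o] 2 distinct, len 4
[d, d, o, o, d] 2 distinct, len 5
[d, m] 2 distinct, len 2
[d, m, m] 2 distinct, len 3
[d, m, m, d] 2 distinct, len 4
[d, m, m, d, d] 2 distinct, len 5
[d, d, o] 2 distinct, len 3
[d, d, o, o] 2 distinct, len 4
[o, o, m] 2 distinct, len 3
Longest length with ≤2 distinct: 8.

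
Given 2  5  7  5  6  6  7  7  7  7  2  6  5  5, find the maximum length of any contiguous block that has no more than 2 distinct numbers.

6

Extend right; when distinct count exceeds 2, shrink from the left:
[2] 1 distinct, len 1
[2, 5] 2 distinct, len 2
[5, 7] 2 distinct, len 2
[5, 7, 5] 2 distinct, len 3
[5, 6] 2 distinct, len 2
[5, 6, 6] 2 distinct, len 3
[6, 6, 7] 2 distinct, len 3
[6, 6, 7, 7] 2 distinct, len 4
[6, 6, 7, 7, 7] 2 distinct, len 5
[6, 6, 7, 7, 7, 7] 2 distinct, len 6
[7, 7, 7, 7, 2] 2 distinct, len 5
[2, 6] 2 distinct, len 2
[6, 5] 2 distinct, len 2
[6, 5, 5] 2 distinct, len 3
Longest length with ≤2 distinct: 6.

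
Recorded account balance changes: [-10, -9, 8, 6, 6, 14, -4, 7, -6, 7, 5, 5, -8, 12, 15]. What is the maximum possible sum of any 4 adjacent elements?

34

Each size-4 window and its sum:
-10 -9 8 6 → sum -5
-9 8 6 6 → sum 11
8 6 6 14 → sum 34
6 6 14 -4 → sum 22
6 14 -4 7 → sum 23
14 -4 7 -6 → sum 11
-4 7 -6 7 → sum 4
7 -6 7 5 → sum 13
-6 7 5 5 → sum 11
7 5 5 -8 → sum 9
5 5 -8 12 → sum 14
5 -8 12 15 → sum 24
Maximum of these is 34.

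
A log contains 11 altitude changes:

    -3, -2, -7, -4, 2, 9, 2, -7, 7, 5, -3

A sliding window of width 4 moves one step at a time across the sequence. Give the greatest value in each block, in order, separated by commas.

(-3, -2, -7, -4) → max -2
(-2, -7, -4, 2) → max 2
(-7, -4, 2, 9) → max 9
(-4, 2, 9, 2) → max 9
(2, 9, 2, -7) → max 9
(9, 2, -7, 7) → max 9
(2, -7, 7, 5) → max 7
(-7, 7, 5, -3) → max 7

-2, 2, 9, 9, 9, 9, 7, 7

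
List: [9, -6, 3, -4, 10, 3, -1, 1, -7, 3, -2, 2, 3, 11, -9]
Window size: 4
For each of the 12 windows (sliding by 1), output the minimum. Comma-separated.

Sliding a size-4 window across the 15 values:
[9, -6, 3, -4] → min -6
[-6, 3, -4, 10] → min -6
[3, -4, 10, 3] → min -4
[-4, 10, 3, -1] → min -4
[10, 3, -1, 1] → min -1
[3, -1, 1, -7] → min -7
[-1, 1, -7, 3] → min -7
[1, -7, 3, -2] → min -7
[-7, 3, -2, 2] → min -7
[3, -2, 2, 3] → min -2
[-2, 2, 3, 11] → min -2
[2, 3, 11, -9] → min -9

-6, -6, -4, -4, -1, -7, -7, -7, -7, -2, -2, -9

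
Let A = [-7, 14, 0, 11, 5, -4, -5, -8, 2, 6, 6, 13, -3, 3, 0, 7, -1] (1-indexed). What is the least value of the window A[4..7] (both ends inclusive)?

-5

Elements at indices 4..7: 11, 5, -4, -5
min(11, 5, -4, -5) = -5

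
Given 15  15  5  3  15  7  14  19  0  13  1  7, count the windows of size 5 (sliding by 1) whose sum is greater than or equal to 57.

15 15 5 3 15 → sum 53
15 5 3 15 7 → sum 45
5 3 15 7 14 → sum 44
3 15 7 14 19 → sum 58  ≥ 57 ✓
15 7 14 19 0 → sum 55
7 14 19 0 13 → sum 53
14 19 0 13 1 → sum 47
19 0 13 1 7 → sum 40
1 window satisfy the condition.

1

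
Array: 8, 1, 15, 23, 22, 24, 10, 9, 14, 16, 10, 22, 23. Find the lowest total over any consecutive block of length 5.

59

8 1 15 23 22 → sum 69
1 15 23 22 24 → sum 85
15 23 22 24 10 → sum 94
23 22 24 10 9 → sum 88
22 24 10 9 14 → sum 79
24 10 9 14 16 → sum 73
10 9 14 16 10 → sum 59
9 14 16 10 22 → sum 71
14 16 10 22 23 → sum 85
Lowest of these is 59.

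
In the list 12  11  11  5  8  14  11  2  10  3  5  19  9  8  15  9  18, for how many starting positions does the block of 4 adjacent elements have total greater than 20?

13

12 11 11 5 → sum 39  > 20 ✓
11 11 5 8 → sum 35  > 20 ✓
11 5 8 14 → sum 38  > 20 ✓
5 8 14 11 → sum 38  > 20 ✓
8 14 11 2 → sum 35  > 20 ✓
14 11 2 10 → sum 37  > 20 ✓
11 2 10 3 → sum 26  > 20 ✓
2 10 3 5 → sum 20
10 3 5 19 → sum 37  > 20 ✓
3 5 19 9 → sum 36  > 20 ✓
5 19 9 8 → sum 41  > 20 ✓
19 9 8 15 → sum 51  > 20 ✓
9 8 15 9 → sum 41  > 20 ✓
8 15 9 18 → sum 50  > 20 ✓
13 windows satisfy the condition.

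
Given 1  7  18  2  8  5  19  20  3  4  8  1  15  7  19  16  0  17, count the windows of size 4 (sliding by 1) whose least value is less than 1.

1 7 18 2 → min 1
7 18 2 8 → min 2
18 2 8 5 → min 2
2 8 5 19 → min 2
8 5 19 20 → min 5
5 19 20 3 → min 3
19 20 3 4 → min 3
20 3 4 8 → min 3
3 4 8 1 → min 1
4 8 1 15 → min 1
8 1 15 7 → min 1
1 15 7 19 → min 1
15 7 19 16 → min 7
7 19 16 0 → min 0  < 1 ✓
19 16 0 17 → min 0  < 1 ✓
2 windows satisfy the condition.

2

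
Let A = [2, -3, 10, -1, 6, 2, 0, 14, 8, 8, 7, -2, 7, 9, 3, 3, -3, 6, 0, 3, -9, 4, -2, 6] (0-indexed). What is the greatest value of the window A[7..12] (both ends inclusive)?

14

Elements at indices 7..12: 14, 8, 8, 7, -2, 7
max(14, 8, 8, 7, -2, 7) = 14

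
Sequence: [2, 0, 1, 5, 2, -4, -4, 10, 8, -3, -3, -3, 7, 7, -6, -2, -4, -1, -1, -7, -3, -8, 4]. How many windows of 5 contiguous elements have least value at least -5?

10

[2, 0, 1, 5, 2] → min 0  ≥ -5 ✓
[0, 1, 5, 2, -4] → min -4  ≥ -5 ✓
[1, 5, 2, -4, -4] → min -4  ≥ -5 ✓
[5, 2, -4, -4, 10] → min -4  ≥ -5 ✓
[2, -4, -4, 10, 8] → min -4  ≥ -5 ✓
[-4, -4, 10, 8, -3] → min -4  ≥ -5 ✓
[-4, 10, 8, -3, -3] → min -4  ≥ -5 ✓
[10, 8, -3, -3, -3] → min -3  ≥ -5 ✓
[8, -3, -3, -3, 7] → min -3  ≥ -5 ✓
[-3, -3, -3, 7, 7] → min -3  ≥ -5 ✓
[-3, -3, 7, 7, -6] → min -6
[-3, 7, 7, -6, -2] → min -6
[7, 7, -6, -2, -4] → min -6
[7, -6, -2, -4, -1] → min -6
[-6, -2, -4, -1, -1] → min -6
[-2, -4, -1, -1, -7] → min -7
[-4, -1, -1, -7, -3] → min -7
[-1, -1, -7, -3, -8] → min -8
[-1, -7, -3, -8, 4] → min -8
10 windows satisfy the condition.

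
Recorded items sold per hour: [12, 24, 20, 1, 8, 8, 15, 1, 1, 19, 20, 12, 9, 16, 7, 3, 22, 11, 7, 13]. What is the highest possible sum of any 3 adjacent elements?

Each size-3 window and its sum:
12 24 20 → sum 56
24 20 1 → sum 45
20 1 8 → sum 29
1 8 8 → sum 17
8 8 15 → sum 31
8 15 1 → sum 24
15 1 1 → sum 17
1 1 19 → sum 21
1 19 20 → sum 40
19 20 12 → sum 51
20 12 9 → sum 41
12 9 16 → sum 37
9 16 7 → sum 32
16 7 3 → sum 26
7 3 22 → sum 32
3 22 11 → sum 36
22 11 7 → sum 40
11 7 13 → sum 31
Highest of these is 56.

56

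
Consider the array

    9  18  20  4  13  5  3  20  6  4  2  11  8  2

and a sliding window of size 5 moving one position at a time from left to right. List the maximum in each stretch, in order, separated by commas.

Sliding a size-5 window across the 14 values:
9 18 20 4 13 → max 20
18 20 4 13 5 → max 20
20 4 13 5 3 → max 20
4 13 5 3 20 → max 20
13 5 3 20 6 → max 20
5 3 20 6 4 → max 20
3 20 6 4 2 → max 20
20 6 4 2 11 → max 20
6 4 2 11 8 → max 11
4 2 11 8 2 → max 11

20, 20, 20, 20, 20, 20, 20, 20, 11, 11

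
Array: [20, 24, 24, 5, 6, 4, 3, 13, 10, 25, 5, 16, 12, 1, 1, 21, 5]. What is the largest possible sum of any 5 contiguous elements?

79

Each size-5 window and its sum:
(20, 24, 24, 5, 6) → sum 79
(24, 24, 5, 6, 4) → sum 63
(24, 5, 6, 4, 3) → sum 42
(5, 6, 4, 3, 13) → sum 31
(6, 4, 3, 13, 10) → sum 36
(4, 3, 13, 10, 25) → sum 55
(3, 13, 10, 25, 5) → sum 56
(13, 10, 25, 5, 16) → sum 69
(10, 25, 5, 16, 12) → sum 68
(25, 5, 16, 12, 1) → sum 59
(5, 16, 12, 1, 1) → sum 35
(16, 12, 1, 1, 21) → sum 51
(12, 1, 1, 21, 5) → sum 40
Largest of these is 79.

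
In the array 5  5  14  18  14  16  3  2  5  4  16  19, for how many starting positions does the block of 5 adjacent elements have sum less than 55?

[5, 5, 14, 18, 14] → sum 56
[5, 14, 18, 14, 16] → sum 67
[14, 18, 14, 16, 3] → sum 65
[18, 14, 16, 3, 2] → sum 53  < 55 ✓
[14, 16, 3, 2, 5] → sum 40  < 55 ✓
[16, 3, 2, 5, 4] → sum 30  < 55 ✓
[3, 2, 5, 4, 16] → sum 30  < 55 ✓
[2, 5, 4, 16, 19] → sum 46  < 55 ✓
5 windows satisfy the condition.

5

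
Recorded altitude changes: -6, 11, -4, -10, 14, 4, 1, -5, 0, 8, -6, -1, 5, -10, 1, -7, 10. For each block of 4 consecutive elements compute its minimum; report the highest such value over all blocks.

-5

(-6, 11, -4, -10) → min -10
(11, -4, -10, 14) → min -10
(-4, -10, 14, 4) → min -10
(-10, 14, 4, 1) → min -10
(14, 4, 1, -5) → min -5
(4, 1, -5, 0) → min -5
(1, -5, 0, 8) → min -5
(-5, 0, 8, -6) → min -6
(0, 8, -6, -1) → min -6
(8, -6, -1, 5) → min -6
(-6, -1, 5, -10) → min -10
(-1, 5, -10, 1) → min -10
(5, -10, 1, -7) → min -10
(-10, 1, -7, 10) → min -10
Highest of these is -5.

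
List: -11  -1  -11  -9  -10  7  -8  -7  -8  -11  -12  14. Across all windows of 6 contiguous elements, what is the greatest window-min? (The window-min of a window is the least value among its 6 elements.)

(-11, -1, -11, -9, -10, 7) → min -11
(-1, -11, -9, -10, 7, -8) → min -11
(-11, -9, -10, 7, -8, -7) → min -11
(-9, -10, 7, -8, -7, -8) → min -10
(-10, 7, -8, -7, -8, -11) → min -11
(7, -8, -7, -8, -11, -12) → min -12
(-8, -7, -8, -11, -12, 14) → min -12
Greatest of these is -10.

-10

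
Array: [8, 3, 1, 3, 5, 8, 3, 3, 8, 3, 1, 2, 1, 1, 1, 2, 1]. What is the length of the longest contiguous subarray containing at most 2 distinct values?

Extend right; when distinct count exceeds 2, shrink from the left:
[8] 1 distinct, len 1
[8, 3] 2 distinct, len 2
[3, 1] 2 distinct, len 2
[3, 1, 3] 2 distinct, len 3
[3, 5] 2 distinct, len 2
[5, 8] 2 distinct, len 2
[8, 3] 2 distinct, len 2
[8, 3, 3] 2 distinct, len 3
[8, 3, 3, 8] 2 distinct, len 4
[8, 3, 3, 8, 3] 2 distinct, len 5
[3, 1] 2 distinct, len 2
[1, 2] 2 distinct, len 2
[1, 2, 1] 2 distinct, len 3
[1, 2, 1, 1] 2 distinct, len 4
[1, 2, 1, 1, 1] 2 distinct, len 5
[1, 2, 1, 1, 1, 2] 2 distinct, len 6
[1, 2, 1, 1, 1, 2, 1] 2 distinct, len 7
Longest length with ≤2 distinct: 7.

7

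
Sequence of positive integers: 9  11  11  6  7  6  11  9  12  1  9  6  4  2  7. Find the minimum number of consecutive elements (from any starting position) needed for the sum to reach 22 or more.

2

add 9: running sum 9 < 22
add 11: running sum 20 < 22
end 2: [11, 11] sum 22, len 2
end 3: [11, 11, 6] sum 28, len 3
end 4: [11, 6, 7] sum 24, len 3
end 5: [11, 6, 7, 6] sum 30, len 4
end 6: [7, 6, 11] sum 24, len 3
end 7: [6, 11, 9] sum 26, len 3
end 8: [11, 9, 12] sum 32, len 3
end 9: [9, 12, 1] sum 22, len 3
end 10: [12, 1, 9] sum 22, len 3
end 11: [12, 1, 9, 6] sum 28, len 4
end 12: [12, 1, 9, 6, 4] sum 32, len 5
end 13: [1, 9, 6, 4, 2] sum 22, len 5
end 14: [9, 6, 4, 2, 7] sum 28, len 5
Shortest qualifying length: 2.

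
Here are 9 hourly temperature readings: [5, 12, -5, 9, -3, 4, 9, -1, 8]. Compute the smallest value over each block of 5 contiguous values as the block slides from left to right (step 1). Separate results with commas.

Sliding a size-5 window across the 9 values:
(5, 12, -5, 9, -3) → min -5
(12, -5, 9, -3, 4) → min -5
(-5, 9, -3, 4, 9) → min -5
(9, -3, 4, 9, -1) → min -3
(-3, 4, 9, -1, 8) → min -3

-5, -5, -5, -3, -3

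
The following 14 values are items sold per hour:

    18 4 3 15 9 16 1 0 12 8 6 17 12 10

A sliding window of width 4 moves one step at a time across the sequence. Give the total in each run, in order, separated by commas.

Sliding a size-4 window across the 14 values:
18 4 3 15 → sum 40
4 3 15 9 → sum 31
3 15 9 16 → sum 43
15 9 16 1 → sum 41
9 16 1 0 → sum 26
16 1 0 12 → sum 29
1 0 12 8 → sum 21
0 12 8 6 → sum 26
12 8 6 17 → sum 43
8 6 17 12 → sum 43
6 17 12 10 → sum 45

40, 31, 43, 41, 26, 29, 21, 26, 43, 43, 45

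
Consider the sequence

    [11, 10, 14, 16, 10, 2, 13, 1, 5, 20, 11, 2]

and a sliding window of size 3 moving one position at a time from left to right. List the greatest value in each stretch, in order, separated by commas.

(11, 10, 14) → max 14
(10, 14, 16) → max 16
(14, 16, 10) → max 16
(16, 10, 2) → max 16
(10, 2, 13) → max 13
(2, 13, 1) → max 13
(13, 1, 5) → max 13
(1, 5, 20) → max 20
(5, 20, 11) → max 20
(20, 11, 2) → max 20

14, 16, 16, 16, 13, 13, 13, 20, 20, 20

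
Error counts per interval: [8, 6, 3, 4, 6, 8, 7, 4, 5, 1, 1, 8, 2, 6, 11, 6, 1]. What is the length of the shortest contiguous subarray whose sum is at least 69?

13

add 8: running sum 8 < 69
add 6: running sum 14 < 69
add 3: running sum 17 < 69
add 4: running sum 21 < 69
add 6: running sum 27 < 69
add 8: running sum 35 < 69
add 7: running sum 42 < 69
add 4: running sum 46 < 69
add 5: running sum 51 < 69
add 1: running sum 52 < 69
add 1: running sum 53 < 69
add 8: running sum 61 < 69
add 2: running sum 63 < 69
add 6: shortest ending here [8, 6, 3, 4, 6, 8, 7, 4, 5, 1, 1, 8, 2, 6] sum 69, len 14
add 11: shortest ending here [6, 3, 4, 6, 8, 7, 4, 5, 1, 1, 8, 2, 6, 11] sum 72, len 14
add 6: shortest ending here [4, 6, 8, 7, 4, 5, 1, 1, 8, 2, 6, 11, 6] sum 69, len 13
add 1: shortest ending here [4, 6, 8, 7, 4, 5, 1, 1, 8, 2, 6, 11, 6, 1] sum 70, len 14
Shortest qualifying length: 13.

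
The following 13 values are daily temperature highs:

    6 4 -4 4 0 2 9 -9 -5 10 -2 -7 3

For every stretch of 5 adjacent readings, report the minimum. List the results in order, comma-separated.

-4, -4, -4, -9, -9, -9, -9, -9, -7

6 4 -4 4 0 → min -4
4 -4 4 0 2 → min -4
-4 4 0 2 9 → min -4
4 0 2 9 -9 → min -9
0 2 9 -9 -5 → min -9
2 9 -9 -5 10 → min -9
9 -9 -5 10 -2 → min -9
-9 -5 10 -2 -7 → min -9
-5 10 -2 -7 3 → min -7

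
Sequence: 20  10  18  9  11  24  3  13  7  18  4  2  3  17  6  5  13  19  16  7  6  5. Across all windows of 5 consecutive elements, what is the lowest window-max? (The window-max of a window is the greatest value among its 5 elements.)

20 10 18 9 11 → max 20
10 18 9 11 24 → max 24
18 9 11 24 3 → max 24
9 11 24 3 13 → max 24
11 24 3 13 7 → max 24
24 3 13 7 18 → max 24
3 13 7 18 4 → max 18
13 7 18 4 2 → max 18
7 18 4 2 3 → max 18
18 4 2 3 17 → max 18
4 2 3 17 6 → max 17
2 3 17 6 5 → max 17
3 17 6 5 13 → max 17
17 6 5 13 19 → max 19
6 5 13 19 16 → max 19
5 13 19 16 7 → max 19
13 19 16 7 6 → max 19
19 16 7 6 5 → max 19
Lowest of these is 17.

17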